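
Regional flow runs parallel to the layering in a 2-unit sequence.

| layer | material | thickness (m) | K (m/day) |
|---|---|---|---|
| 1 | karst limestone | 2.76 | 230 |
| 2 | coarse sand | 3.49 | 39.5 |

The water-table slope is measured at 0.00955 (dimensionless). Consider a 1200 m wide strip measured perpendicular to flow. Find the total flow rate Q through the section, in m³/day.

Flow is parallel to layering, so each bed carries its own Darcy discharge and the transmissivities add.
Σ(K_i·b_i) = 230×2.76 + 39.5×3.49 = 772.7 m²/day.
Hydraulic gradient i = 0.00955.
Q = Σ(K_i·b_i) · W · i = 772.7 × 1200 × 0.009550 = 8855 m³/day.

8850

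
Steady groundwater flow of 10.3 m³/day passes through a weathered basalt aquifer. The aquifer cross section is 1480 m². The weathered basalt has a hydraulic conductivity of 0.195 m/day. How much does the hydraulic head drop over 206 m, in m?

7.35

From Q = K·A·i, i = Q / (K·A) = 10.3 / (0.1950 × 1480) = 0.03569.
Head loss Δh = i · L = 0.03569 × 206 = 7.352 m.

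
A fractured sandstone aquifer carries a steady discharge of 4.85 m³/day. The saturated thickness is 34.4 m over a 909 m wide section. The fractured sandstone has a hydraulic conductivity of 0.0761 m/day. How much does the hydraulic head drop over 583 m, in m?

1.19

Cross-sectional area A = 909 × 34.4 = 31270 m².
From Q = K·A·i, i = Q / (K·A) = 4.85 / (0.07610 × 31270) = 0.002038.
Head loss Δh = i · L = 0.002038 × 583 = 1.188 m.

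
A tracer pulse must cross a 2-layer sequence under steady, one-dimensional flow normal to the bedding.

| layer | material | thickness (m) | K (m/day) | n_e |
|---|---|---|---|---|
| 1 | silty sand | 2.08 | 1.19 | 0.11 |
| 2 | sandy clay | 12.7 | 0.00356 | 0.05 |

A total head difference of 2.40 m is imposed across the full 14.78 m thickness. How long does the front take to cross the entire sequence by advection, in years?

With flow normal to the layers, continuity requires the same specific discharge q through every layer.
Σ(b_i/K_i) = 2.08/1.19 + 12.7/0.00356 = 3569 d.
q = Δh / Σ(b_i/K_i) = 2.40 / 3569 = 0.0006724 m/day.
In each layer the seepage velocity is v_i = q/n_i, so the layer transit time is t_i = b_i·n_i / q:
  layer 1 (silty sand): t_1 = 2.08 × 0.11 / 0.0006724 = 340.3 d
  layer 2 (sandy clay): t_2 = 12.7 × 0.05 / 0.0006724 = 944.3 d
Total t = Σ t_i = 1285 days = 3.517 years.

3.52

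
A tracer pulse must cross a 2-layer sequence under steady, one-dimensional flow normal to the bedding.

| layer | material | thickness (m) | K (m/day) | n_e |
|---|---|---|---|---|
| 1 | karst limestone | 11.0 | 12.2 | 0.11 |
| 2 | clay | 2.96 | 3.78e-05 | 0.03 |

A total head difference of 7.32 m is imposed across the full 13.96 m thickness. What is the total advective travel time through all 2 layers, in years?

With flow normal to the layers, continuity requires the same specific discharge q through every layer.
Σ(b_i/K_i) = 11.0/12.2 + 2.96/3.78e-05 = 78308 d.
q = Δh / Σ(b_i/K_i) = 7.32 / 78308 = 9.348e-05 m/day.
In each layer the seepage velocity is v_i = q/n_i, so the layer transit time is t_i = b_i·n_i / q:
  layer 1 (karst limestone): t_1 = 11.0 × 0.11 / 9.348e-05 = 12944 d
  layer 2 (clay): t_2 = 2.96 × 0.03 / 9.348e-05 = 950.0 d
Total t = Σ t_i = 13894 days = 38.04 years.

38.0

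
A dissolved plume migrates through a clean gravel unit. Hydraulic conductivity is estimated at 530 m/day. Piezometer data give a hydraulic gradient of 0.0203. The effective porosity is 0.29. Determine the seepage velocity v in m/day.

37.1

Hydraulic gradient i = 0.0203.
Darcy flux q = K · i = 530.0 × 0.02030 = 10.76 m/day.
Seepage velocity v = q / n_e = 10.76 / 0.29 = 37.10 m/day.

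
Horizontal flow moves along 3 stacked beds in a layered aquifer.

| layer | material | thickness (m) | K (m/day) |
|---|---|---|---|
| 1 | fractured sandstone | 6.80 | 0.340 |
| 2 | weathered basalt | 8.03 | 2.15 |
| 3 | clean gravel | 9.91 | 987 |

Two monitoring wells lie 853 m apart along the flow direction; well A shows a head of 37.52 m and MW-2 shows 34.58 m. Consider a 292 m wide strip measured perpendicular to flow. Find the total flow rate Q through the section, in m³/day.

Flow is parallel to layering, so each bed carries its own Darcy discharge and the transmissivities add.
Σ(K_i·b_i) = 0.340×6.80 + 2.15×8.03 + 987×9.91 = 9801 m²/day.
Hydraulic gradient i = (37.52 − 34.58) / 853 = 2.94 / 853 = 0.003447.
Q = Σ(K_i·b_i) · W · i = 9801 × 292 × 0.003447 = 9864 m³/day.

9860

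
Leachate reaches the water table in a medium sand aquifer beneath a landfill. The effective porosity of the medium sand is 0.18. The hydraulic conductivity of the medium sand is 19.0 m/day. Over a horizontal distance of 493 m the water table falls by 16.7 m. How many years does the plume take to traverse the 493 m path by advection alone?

Hydraulic gradient i = Δh / L = 16.7 / 493 = 0.03387.
Darcy flux q = K · i = 19.00 × 0.03387 = 0.6436 m/day.
Seepage velocity v = q / n_e = 0.6436 / 0.18 = 3.576 m/day.
Travel time t = L / v = 493 / 3.576 = 137.9 days = 0.3775 years.

0.377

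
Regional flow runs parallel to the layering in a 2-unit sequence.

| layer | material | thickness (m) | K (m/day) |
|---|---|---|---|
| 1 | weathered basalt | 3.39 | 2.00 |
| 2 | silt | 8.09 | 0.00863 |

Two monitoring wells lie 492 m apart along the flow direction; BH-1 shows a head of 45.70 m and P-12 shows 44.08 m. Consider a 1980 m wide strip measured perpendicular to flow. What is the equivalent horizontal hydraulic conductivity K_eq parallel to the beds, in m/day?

Flow is parallel to layering, so each bed carries its own Darcy discharge and the transmissivities add.
Σ(K_i·b_i) = 2.00×3.39 + 0.00863×8.09 = 6.850 m²/day.
Total thickness b = 11.48 m, so K_eq = Σ(K_i·b_i)/b = 0.5967 m/day.

0.597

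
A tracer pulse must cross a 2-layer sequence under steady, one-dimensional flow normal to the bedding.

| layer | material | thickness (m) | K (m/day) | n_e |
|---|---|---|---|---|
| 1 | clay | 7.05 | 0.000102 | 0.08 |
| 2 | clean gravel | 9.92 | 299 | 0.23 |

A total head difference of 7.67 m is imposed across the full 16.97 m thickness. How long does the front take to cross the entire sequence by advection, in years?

With flow normal to the layers, continuity requires the same specific discharge q through every layer.
Σ(b_i/K_i) = 7.05/0.000102 + 9.92/299 = 69118 d.
q = Δh / Σ(b_i/K_i) = 7.67 / 69118 = 0.0001110 m/day.
In each layer the seepage velocity is v_i = q/n_i, so the layer transit time is t_i = b_i·n_i / q:
  layer 1 (clay): t_1 = 7.05 × 0.08 / 0.0001110 = 5082 d
  layer 2 (clean gravel): t_2 = 9.92 × 0.23 / 0.0001110 = 20560 d
Total t = Σ t_i = 25643 days = 70.21 years.

70.2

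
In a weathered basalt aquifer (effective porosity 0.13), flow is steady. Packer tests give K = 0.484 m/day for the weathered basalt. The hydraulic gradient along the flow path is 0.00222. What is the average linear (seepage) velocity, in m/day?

0.00827

Hydraulic gradient i = 0.00222.
Darcy flux q = K · i = 0.4840 × 0.002220 = 0.001074 m/day.
Seepage velocity v = q / n_e = 0.001074 / 0.13 = 0.008265 m/day.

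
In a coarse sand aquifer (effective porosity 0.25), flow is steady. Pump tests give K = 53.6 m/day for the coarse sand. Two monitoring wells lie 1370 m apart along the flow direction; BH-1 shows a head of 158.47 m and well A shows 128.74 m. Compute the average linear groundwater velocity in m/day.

Hydraulic gradient i = (158.47 − 128.74) / 1370 = 29.73 / 1370 = 0.02170.
Darcy flux q = K · i = 53.60 × 0.02170 = 1.163 m/day.
Seepage velocity v = q / n_e = 1.163 / 0.25 = 4.653 m/day.

4.65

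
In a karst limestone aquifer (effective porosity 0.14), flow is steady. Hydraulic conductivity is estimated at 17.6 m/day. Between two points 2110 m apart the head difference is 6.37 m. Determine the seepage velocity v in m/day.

Hydraulic gradient i = Δh / L = 6.37 / 2110 = 0.003019.
Darcy flux q = K · i = 17.60 × 0.003019 = 0.05313 m/day.
Seepage velocity v = q / n_e = 0.05313 / 0.14 = 0.3795 m/day.

0.380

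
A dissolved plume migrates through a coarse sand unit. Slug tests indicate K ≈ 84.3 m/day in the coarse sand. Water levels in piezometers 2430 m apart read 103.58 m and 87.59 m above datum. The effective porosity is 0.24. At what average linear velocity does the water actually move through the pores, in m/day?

Hydraulic gradient i = (103.58 − 87.59) / 2430 = 15.99 / 2430 = 0.006580.
Darcy flux q = K · i = 84.30 × 0.006580 = 0.5547 m/day.
Seepage velocity v = q / n_e = 0.5547 / 0.24 = 2.311 m/day.

2.31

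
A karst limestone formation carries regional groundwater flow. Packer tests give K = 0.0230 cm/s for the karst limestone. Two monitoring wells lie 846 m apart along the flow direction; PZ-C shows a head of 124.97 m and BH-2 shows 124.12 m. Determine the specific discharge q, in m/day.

Convert K: 0.0230 cm/s × 864 = 19.87 m/day.
Hydraulic gradient i = (124.97 − 124.12) / 846 = 0.85 / 846 = 0.001005.
Specific discharge q = K · i = 19.87 × 0.001005 = 0.01997 m/day.

0.0200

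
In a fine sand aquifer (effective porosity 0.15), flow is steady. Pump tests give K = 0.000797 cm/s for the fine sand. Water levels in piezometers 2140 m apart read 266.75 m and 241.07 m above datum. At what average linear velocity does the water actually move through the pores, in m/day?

Convert K: 0.000797 cm/s × 864 = 0.6886 m/day.
Hydraulic gradient i = (266.75 − 241.07) / 2140 = 25.68 / 2140 = 0.01200.
Darcy flux q = K · i = 0.6886 × 0.01200 = 0.008263 m/day.
Seepage velocity v = q / n_e = 0.008263 / 0.15 = 0.05509 m/day.

0.0551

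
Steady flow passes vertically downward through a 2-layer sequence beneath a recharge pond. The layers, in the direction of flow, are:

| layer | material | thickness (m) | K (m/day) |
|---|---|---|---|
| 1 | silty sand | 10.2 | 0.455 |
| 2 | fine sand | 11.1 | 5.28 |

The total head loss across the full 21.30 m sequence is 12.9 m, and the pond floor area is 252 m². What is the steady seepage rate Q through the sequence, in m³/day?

Flow is perpendicular to layering, so the layers act in series and the equivalent K is the thickness-weighted harmonic mean.
Total thickness L = 10.2 + 11.1 = 21.30 m.
Σ(b_i/K_i) = 10.2/0.455 + 11.1/5.28 = 24.52 d.
K_eq = L / Σ(b_i/K_i) = 21.30 / 24.52 = 0.8687 m/day.
Q = K_eq · A · (Δh/L) = 0.8687 × 252 × (12.9/21.30) = 132.6 m³/day.

133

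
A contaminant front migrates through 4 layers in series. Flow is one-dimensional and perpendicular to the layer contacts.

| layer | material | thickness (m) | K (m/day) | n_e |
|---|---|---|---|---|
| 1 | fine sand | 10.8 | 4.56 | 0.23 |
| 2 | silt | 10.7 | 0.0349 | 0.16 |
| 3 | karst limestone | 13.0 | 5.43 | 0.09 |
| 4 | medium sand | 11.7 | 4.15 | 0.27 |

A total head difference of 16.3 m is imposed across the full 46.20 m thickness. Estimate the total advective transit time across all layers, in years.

0.450

With flow normal to the layers, continuity requires the same specific discharge q through every layer.
Σ(b_i/K_i) = 10.8/4.56 + 10.7/0.0349 + 13.0/5.43 + 11.7/4.15 = 314.2 d.
q = Δh / Σ(b_i/K_i) = 16.3 / 314.2 = 0.05188 m/day.
In each layer the seepage velocity is v_i = q/n_i, so the layer transit time is t_i = b_i·n_i / q:
  layer 1 (fine sand): t_1 = 10.8 × 0.23 / 0.05188 = 47.88 d
  layer 2 (silt): t_2 = 10.7 × 0.16 / 0.05188 = 33.00 d
  layer 3 (karst limestone): t_3 = 13.0 × 0.09 / 0.05188 = 22.55 d
  layer 4 (medium sand): t_4 = 11.7 × 0.27 / 0.05188 = 60.89 d
Total t = Σ t_i = 164.3 days = 0.4499 years.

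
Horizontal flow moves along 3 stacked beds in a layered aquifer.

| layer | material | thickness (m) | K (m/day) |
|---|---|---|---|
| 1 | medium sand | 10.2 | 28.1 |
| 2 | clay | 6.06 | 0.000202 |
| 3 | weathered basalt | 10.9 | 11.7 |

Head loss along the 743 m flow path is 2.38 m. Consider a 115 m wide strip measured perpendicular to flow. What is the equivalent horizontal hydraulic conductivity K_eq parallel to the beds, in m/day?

Flow is parallel to layering, so each bed carries its own Darcy discharge and the transmissivities add.
Σ(K_i·b_i) = 28.1×10.2 + 0.000202×6.06 + 11.7×10.9 = 414.2 m²/day.
Total thickness b = 27.16 m, so K_eq = Σ(K_i·b_i)/b = 15.25 m/day.

15.2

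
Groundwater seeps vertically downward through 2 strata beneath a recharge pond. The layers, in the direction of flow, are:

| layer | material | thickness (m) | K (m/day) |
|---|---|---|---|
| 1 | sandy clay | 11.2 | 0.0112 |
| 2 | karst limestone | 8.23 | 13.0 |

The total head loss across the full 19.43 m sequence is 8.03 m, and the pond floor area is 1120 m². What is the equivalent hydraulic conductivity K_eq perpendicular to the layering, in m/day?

Flow is perpendicular to layering, so the layers act in series and the equivalent K is the thickness-weighted harmonic mean.
Total thickness L = 11.2 + 8.23 = 19.43 m.
Σ(b_i/K_i) = 11.2/0.0112 + 8.23/13.0 = 1001 d.
K_eq = L / Σ(b_i/K_i) = 19.43 / 1001 = 0.01942 m/day.

0.0194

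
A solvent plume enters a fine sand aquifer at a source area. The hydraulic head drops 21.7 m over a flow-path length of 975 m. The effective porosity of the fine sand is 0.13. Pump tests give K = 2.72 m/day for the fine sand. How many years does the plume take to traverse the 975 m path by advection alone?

5.73

Hydraulic gradient i = Δh / L = 21.7 / 975 = 0.02226.
Darcy flux q = K · i = 2.720 × 0.02226 = 0.06054 m/day.
Seepage velocity v = q / n_e = 0.06054 / 0.13 = 0.4657 m/day.
Travel time t = L / v = 975 / 0.4657 = 2094 days = 5.732 years.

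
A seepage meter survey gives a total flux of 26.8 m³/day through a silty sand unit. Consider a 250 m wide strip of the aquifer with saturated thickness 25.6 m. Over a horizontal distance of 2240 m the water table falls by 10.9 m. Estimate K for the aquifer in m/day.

0.861

Cross-sectional area A = 250 × 25.6 = 6400 m².
Hydraulic gradient i = Δh / L = 10.9 / 2240 = 0.004866.
From Q = K·A·i, K = Q / (A·i) = 26.8 / (6400 × 0.004866) = 0.8606 m/day.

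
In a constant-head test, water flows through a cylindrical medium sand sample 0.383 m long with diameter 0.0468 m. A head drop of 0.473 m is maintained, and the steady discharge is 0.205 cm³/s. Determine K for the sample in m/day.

8.34

Cross-sectional area A = π·(d/2)² = π × (0.0468/2)² = 0.001720 m².
Convert discharge: 0.205 cm³/s = 2.050e-07 m³/s.
Darcy's law rearranged: K = Q·L / (A·Δh) = 2.050e-07 × 0.383 / (0.001720 × 0.473) = 9.650e-05 m/s = 8.337 m/day.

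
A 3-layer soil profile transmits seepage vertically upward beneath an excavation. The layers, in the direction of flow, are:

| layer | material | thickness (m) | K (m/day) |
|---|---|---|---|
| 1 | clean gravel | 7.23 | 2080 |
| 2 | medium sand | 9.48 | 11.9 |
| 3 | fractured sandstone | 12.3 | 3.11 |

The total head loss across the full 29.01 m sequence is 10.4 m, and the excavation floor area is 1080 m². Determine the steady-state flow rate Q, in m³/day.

2360

Flow is perpendicular to layering, so the layers act in series and the equivalent K is the thickness-weighted harmonic mean.
Total thickness L = 7.23 + 9.48 + 12.3 = 29.01 m.
Σ(b_i/K_i) = 7.23/2080 + 9.48/11.9 + 12.3/3.11 = 4.755 d.
K_eq = L / Σ(b_i/K_i) = 29.01 / 4.755 = 6.101 m/day.
Q = K_eq · A · (Δh/L) = 6.101 × 1080 × (10.4/29.01) = 2362 m³/day.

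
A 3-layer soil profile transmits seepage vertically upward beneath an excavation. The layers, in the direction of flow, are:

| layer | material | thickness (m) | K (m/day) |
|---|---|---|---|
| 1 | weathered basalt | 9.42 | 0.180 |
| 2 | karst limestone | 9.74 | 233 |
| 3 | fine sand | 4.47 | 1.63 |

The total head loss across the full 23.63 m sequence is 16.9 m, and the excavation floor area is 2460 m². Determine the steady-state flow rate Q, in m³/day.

754

Flow is perpendicular to layering, so the layers act in series and the equivalent K is the thickness-weighted harmonic mean.
Total thickness L = 9.42 + 9.74 + 4.47 = 23.63 m.
Σ(b_i/K_i) = 9.42/0.180 + 9.74/233 + 4.47/1.63 = 55.12 d.
K_eq = L / Σ(b_i/K_i) = 23.63 / 55.12 = 0.4287 m/day.
Q = K_eq · A · (Δh/L) = 0.4287 × 2460 × (16.9/23.63) = 754.3 m³/day.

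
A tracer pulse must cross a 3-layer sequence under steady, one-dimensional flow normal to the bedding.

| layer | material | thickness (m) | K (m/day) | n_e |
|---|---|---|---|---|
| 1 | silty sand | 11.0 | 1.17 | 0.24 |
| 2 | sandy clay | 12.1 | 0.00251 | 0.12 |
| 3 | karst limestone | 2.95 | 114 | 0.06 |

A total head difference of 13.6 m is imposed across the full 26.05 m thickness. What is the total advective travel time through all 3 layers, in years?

4.15

With flow normal to the layers, continuity requires the same specific discharge q through every layer.
Σ(b_i/K_i) = 11.0/1.17 + 12.1/0.00251 + 2.95/114 = 4830 d.
q = Δh / Σ(b_i/K_i) = 13.6 / 4830 = 0.002816 m/day.
In each layer the seepage velocity is v_i = q/n_i, so the layer transit time is t_i = b_i·n_i / q:
  layer 1 (silty sand): t_1 = 11.0 × 0.24 / 0.002816 = 937.6 d
  layer 2 (sandy clay): t_2 = 12.1 × 0.12 / 0.002816 = 515.7 d
  layer 3 (karst limestone): t_3 = 2.95 × 0.06 / 0.002816 = 62.86 d
Total t = Σ t_i = 1516 days = 4.151 years.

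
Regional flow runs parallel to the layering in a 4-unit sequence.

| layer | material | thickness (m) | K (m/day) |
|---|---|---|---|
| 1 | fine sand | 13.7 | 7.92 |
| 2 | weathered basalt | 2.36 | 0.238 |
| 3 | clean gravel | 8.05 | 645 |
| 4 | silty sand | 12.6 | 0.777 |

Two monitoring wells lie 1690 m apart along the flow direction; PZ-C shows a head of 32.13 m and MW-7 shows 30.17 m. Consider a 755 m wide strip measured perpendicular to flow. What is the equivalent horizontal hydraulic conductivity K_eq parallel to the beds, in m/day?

Flow is parallel to layering, so each bed carries its own Darcy discharge and the transmissivities add.
Σ(K_i·b_i) = 7.92×13.7 + 0.238×2.36 + 645×8.05 + 0.777×12.6 = 5311 m²/day.
Total thickness b = 36.71 m, so K_eq = Σ(K_i·b_i)/b = 144.7 m/day.

145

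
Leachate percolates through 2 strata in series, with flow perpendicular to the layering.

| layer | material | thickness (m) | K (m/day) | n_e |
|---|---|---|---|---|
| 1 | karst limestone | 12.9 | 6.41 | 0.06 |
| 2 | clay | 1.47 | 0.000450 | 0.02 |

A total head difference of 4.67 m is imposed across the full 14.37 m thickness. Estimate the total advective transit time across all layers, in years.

1.54

With flow normal to the layers, continuity requires the same specific discharge q through every layer.
Σ(b_i/K_i) = 12.9/6.41 + 1.47/0.000450 = 3269 d.
q = Δh / Σ(b_i/K_i) = 4.67 / 3269 = 0.001429 m/day.
In each layer the seepage velocity is v_i = q/n_i, so the layer transit time is t_i = b_i·n_i / q:
  layer 1 (karst limestone): t_1 = 12.9 × 0.06 / 0.001429 = 541.7 d
  layer 2 (clay): t_2 = 1.47 × 0.02 / 0.001429 = 20.58 d
Total t = Σ t_i = 562.3 days = 1.540 years.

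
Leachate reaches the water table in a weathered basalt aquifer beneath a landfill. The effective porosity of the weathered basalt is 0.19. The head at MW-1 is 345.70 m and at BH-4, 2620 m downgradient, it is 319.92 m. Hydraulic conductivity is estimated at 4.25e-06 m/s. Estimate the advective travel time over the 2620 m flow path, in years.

377

Convert K: 4.25e-06 m/s × 86400 = 0.3672 m/day.
Hydraulic gradient i = (345.70 − 319.92) / 2620 = 25.78 / 2620 = 0.009840.
Darcy flux q = K · i = 0.3672 × 0.009840 = 0.003613 m/day.
Seepage velocity v = q / n_e = 0.003613 / 0.19 = 0.01902 m/day.
Travel time t = L / v = 2620 / 0.01902 = 1.378e+05 days = 377.2 years.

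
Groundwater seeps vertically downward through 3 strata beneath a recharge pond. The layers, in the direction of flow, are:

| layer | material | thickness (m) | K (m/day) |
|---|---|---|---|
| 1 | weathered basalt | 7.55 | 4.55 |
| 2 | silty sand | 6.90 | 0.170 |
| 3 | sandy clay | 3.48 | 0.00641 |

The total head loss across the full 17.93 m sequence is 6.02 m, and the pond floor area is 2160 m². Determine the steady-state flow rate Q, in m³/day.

Flow is perpendicular to layering, so the layers act in series and the equivalent K is the thickness-weighted harmonic mean.
Total thickness L = 7.55 + 6.90 + 3.48 = 17.93 m.
Σ(b_i/K_i) = 7.55/4.55 + 6.90/0.170 + 3.48/0.00641 = 585.1 d.
K_eq = L / Σ(b_i/K_i) = 17.93 / 585.1 = 0.03064 m/day.
Q = K_eq · A · (Δh/L) = 0.03064 × 2160 × (6.02/17.93) = 22.22 m³/day.

22.2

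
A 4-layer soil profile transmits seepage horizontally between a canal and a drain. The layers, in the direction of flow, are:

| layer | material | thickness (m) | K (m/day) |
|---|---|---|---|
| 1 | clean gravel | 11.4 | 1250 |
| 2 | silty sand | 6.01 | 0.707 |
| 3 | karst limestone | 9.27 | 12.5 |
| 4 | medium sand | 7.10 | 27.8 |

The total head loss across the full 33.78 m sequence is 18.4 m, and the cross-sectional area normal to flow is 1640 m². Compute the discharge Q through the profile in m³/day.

3170

Flow is perpendicular to layering, so the layers act in series and the equivalent K is the thickness-weighted harmonic mean.
Total thickness L = 11.4 + 6.01 + 9.27 + 7.10 = 33.78 m.
Σ(b_i/K_i) = 11.4/1250 + 6.01/0.707 + 9.27/12.5 + 7.10/27.8 = 9.507 d.
K_eq = L / Σ(b_i/K_i) = 33.78 / 9.507 = 3.553 m/day.
Q = K_eq · A · (Δh/L) = 3.553 × 1640 × (18.4/33.78) = 3174 m³/day.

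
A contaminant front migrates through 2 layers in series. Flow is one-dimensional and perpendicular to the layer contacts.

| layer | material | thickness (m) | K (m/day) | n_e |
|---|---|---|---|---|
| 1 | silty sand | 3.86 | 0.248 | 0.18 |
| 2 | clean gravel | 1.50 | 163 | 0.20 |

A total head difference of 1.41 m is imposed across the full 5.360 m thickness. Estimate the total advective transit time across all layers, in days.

With flow normal to the layers, continuity requires the same specific discharge q through every layer.
Σ(b_i/K_i) = 3.86/0.248 + 1.50/163 = 15.57 d.
q = Δh / Σ(b_i/K_i) = 1.41 / 15.57 = 0.09054 m/day.
In each layer the seepage velocity is v_i = q/n_i, so the layer transit time is t_i = b_i·n_i / q:
  layer 1 (silty sand): t_1 = 3.86 × 0.18 / 0.09054 = 7.674 d
  layer 2 (clean gravel): t_2 = 1.50 × 0.20 / 0.09054 = 3.314 d
Total t = Σ t_i = 10.99 days.

11.0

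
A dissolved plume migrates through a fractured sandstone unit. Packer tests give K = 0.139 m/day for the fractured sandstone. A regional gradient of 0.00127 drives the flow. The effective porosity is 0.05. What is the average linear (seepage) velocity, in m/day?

0.00353

Hydraulic gradient i = 0.00127.
Darcy flux q = K · i = 0.1390 × 0.001270 = 0.0001765 m/day.
Seepage velocity v = q / n_e = 0.0001765 / 0.05 = 0.003531 m/day.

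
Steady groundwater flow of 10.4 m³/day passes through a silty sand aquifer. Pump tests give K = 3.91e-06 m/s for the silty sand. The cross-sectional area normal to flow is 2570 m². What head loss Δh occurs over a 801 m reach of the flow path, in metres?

Convert K: 3.91e-06 m/s × 86400 = 0.3378 m/day.
From Q = K·A·i, i = Q / (K·A) = 10.4 / (0.3378 × 2570) = 0.01198.
Head loss Δh = i · L = 0.01198 × 801 = 9.595 m.

9.59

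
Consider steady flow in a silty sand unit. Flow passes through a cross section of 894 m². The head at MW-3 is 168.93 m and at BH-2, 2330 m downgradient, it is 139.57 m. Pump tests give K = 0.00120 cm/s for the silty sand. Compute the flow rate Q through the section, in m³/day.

11.7

Convert K: 0.00120 cm/s × 864 = 1.037 m/day.
Hydraulic gradient i = (168.93 − 139.57) / 2330 = 29.36 / 2330 = 0.01260.
Darcy's law: Q = K · A · i = 1.037 × 894.0 × 0.01260 = 11.68 m³/day.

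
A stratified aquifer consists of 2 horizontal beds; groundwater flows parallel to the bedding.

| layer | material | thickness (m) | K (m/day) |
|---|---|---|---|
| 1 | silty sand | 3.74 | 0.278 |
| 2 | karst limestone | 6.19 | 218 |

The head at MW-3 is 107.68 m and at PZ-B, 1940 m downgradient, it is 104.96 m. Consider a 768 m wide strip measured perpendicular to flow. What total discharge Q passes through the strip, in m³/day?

Flow is parallel to layering, so each bed carries its own Darcy discharge and the transmissivities add.
Σ(K_i·b_i) = 0.278×3.74 + 218×6.19 = 1350 m²/day.
Hydraulic gradient i = (107.68 − 104.96) / 1940 = 2.72 / 1940 = 0.001402.
Q = Σ(K_i·b_i) · W · i = 1350 × 768 × 0.001402 = 1454 m³/day.

1450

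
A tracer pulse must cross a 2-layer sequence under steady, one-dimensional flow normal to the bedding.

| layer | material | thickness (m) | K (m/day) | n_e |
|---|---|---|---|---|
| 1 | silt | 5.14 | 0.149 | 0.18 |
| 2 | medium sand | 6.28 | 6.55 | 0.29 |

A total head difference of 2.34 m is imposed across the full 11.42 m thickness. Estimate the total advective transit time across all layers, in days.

41.6

With flow normal to the layers, continuity requires the same specific discharge q through every layer.
Σ(b_i/K_i) = 5.14/0.149 + 6.28/6.55 = 35.46 d.
q = Δh / Σ(b_i/K_i) = 2.34 / 35.46 = 0.06600 m/day.
In each layer the seepage velocity is v_i = q/n_i, so the layer transit time is t_i = b_i·n_i / q:
  layer 1 (silt): t_1 = 5.14 × 0.18 / 0.06600 = 14.02 d
  layer 2 (medium sand): t_2 = 6.28 × 0.29 / 0.06600 = 27.59 d
Total t = Σ t_i = 41.61 days.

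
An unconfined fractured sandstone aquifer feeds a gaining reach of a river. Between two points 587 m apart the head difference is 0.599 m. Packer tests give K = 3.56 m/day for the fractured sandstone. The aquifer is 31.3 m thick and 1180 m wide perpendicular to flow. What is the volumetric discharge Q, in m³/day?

134

Cross-sectional area A = 1180 × 31.3 = 36934 m².
Hydraulic gradient i = Δh / L = 0.599 / 587 = 0.001020.
Darcy's law: Q = K · A · i = 3.560 × 36934 × 0.001020 = 134.2 m³/day.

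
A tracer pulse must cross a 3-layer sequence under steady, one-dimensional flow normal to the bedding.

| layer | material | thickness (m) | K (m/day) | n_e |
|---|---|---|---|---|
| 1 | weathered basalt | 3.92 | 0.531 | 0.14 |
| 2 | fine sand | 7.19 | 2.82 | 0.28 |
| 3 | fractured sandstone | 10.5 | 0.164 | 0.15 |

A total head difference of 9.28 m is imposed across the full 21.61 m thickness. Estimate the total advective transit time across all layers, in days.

33.0

With flow normal to the layers, continuity requires the same specific discharge q through every layer.
Σ(b_i/K_i) = 3.92/0.531 + 7.19/2.82 + 10.5/0.164 = 73.96 d.
q = Δh / Σ(b_i/K_i) = 9.28 / 73.96 = 0.1255 m/day.
In each layer the seepage velocity is v_i = q/n_i, so the layer transit time is t_i = b_i·n_i / q:
  layer 1 (weathered basalt): t_1 = 3.92 × 0.14 / 0.1255 = 4.374 d
  layer 2 (fine sand): t_2 = 7.19 × 0.28 / 0.1255 = 16.04 d
  layer 3 (fractured sandstone): t_3 = 10.5 × 0.15 / 0.1255 = 12.55 d
Total t = Σ t_i = 32.97 days.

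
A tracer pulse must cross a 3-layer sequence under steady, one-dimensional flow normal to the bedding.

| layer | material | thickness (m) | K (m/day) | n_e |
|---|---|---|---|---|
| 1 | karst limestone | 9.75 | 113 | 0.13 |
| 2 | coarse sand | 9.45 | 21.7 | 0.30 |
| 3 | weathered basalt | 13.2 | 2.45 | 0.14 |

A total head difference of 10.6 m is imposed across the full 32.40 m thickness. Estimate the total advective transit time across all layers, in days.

3.32

With flow normal to the layers, continuity requires the same specific discharge q through every layer.
Σ(b_i/K_i) = 9.75/113 + 9.45/21.7 + 13.2/2.45 = 5.910 d.
q = Δh / Σ(b_i/K_i) = 10.6 / 5.910 = 1.794 m/day.
In each layer the seepage velocity is v_i = q/n_i, so the layer transit time is t_i = b_i·n_i / q:
  layer 1 (karst limestone): t_1 = 9.75 × 0.13 / 1.794 = 0.7066 d
  layer 2 (coarse sand): t_2 = 9.45 × 0.30 / 1.794 = 1.581 d
  layer 3 (weathered basalt): t_3 = 13.2 × 0.14 / 1.794 = 1.030 d
Total t = Σ t_i = 3.317 days.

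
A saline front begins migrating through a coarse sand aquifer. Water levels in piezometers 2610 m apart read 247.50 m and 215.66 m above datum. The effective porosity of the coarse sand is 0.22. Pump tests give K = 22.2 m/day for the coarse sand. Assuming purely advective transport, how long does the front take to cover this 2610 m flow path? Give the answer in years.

5.80

Hydraulic gradient i = (247.50 − 215.66) / 2610 = 31.84 / 2610 = 0.01220.
Darcy flux q = K · i = 22.20 × 0.01220 = 0.2708 m/day.
Seepage velocity v = q / n_e = 0.2708 / 0.22 = 1.231 m/day.
Travel time t = L / v = 2610 / 1.231 = 2120 days = 5.805 years.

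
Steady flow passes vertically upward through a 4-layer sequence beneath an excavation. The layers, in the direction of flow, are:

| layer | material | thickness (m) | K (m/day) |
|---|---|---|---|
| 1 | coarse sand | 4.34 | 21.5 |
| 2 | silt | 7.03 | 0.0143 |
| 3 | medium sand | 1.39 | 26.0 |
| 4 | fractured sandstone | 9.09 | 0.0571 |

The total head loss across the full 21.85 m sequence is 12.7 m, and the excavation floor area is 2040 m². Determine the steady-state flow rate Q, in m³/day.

39.8

Flow is perpendicular to layering, so the layers act in series and the equivalent K is the thickness-weighted harmonic mean.
Total thickness L = 4.34 + 7.03 + 1.39 + 9.09 = 21.85 m.
Σ(b_i/K_i) = 4.34/21.5 + 7.03/0.0143 + 1.39/26.0 + 9.09/0.0571 = 651.1 d.
K_eq = L / Σ(b_i/K_i) = 21.85 / 651.1 = 0.03356 m/day.
Q = K_eq · A · (Δh/L) = 0.03356 × 2040 × (12.7/21.85) = 39.79 m³/day.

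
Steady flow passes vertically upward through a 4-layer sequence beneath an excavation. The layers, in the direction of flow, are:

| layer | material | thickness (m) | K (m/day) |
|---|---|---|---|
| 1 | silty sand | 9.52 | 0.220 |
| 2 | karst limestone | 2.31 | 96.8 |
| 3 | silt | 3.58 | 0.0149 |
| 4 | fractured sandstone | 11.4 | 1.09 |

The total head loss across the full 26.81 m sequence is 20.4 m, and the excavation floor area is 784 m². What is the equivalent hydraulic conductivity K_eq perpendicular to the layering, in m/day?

Flow is perpendicular to layering, so the layers act in series and the equivalent K is the thickness-weighted harmonic mean.
Total thickness L = 9.52 + 2.31 + 3.58 + 11.4 = 26.81 m.
Σ(b_i/K_i) = 9.52/0.220 + 2.31/96.8 + 3.58/0.0149 + 11.4/1.09 = 294.0 d.
K_eq = L / Σ(b_i/K_i) = 26.81 / 294.0 = 0.09118 m/day.

0.0912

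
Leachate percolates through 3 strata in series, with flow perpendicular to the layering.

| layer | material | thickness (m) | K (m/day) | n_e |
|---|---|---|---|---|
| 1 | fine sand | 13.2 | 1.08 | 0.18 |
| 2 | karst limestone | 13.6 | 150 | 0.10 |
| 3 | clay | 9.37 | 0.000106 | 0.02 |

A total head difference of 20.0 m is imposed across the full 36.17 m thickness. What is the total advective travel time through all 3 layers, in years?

47.5

With flow normal to the layers, continuity requires the same specific discharge q through every layer.
Σ(b_i/K_i) = 13.2/1.08 + 13.6/150 + 9.37/0.000106 = 88409 d.
q = Δh / Σ(b_i/K_i) = 20.0 / 88409 = 0.0002262 m/day.
In each layer the seepage velocity is v_i = q/n_i, so the layer transit time is t_i = b_i·n_i / q:
  layer 1 (fine sand): t_1 = 13.2 × 0.18 / 0.0002262 = 10503 d
  layer 2 (karst limestone): t_2 = 13.6 × 0.10 / 0.0002262 = 6012 d
  layer 3 (clay): t_3 = 9.37 × 0.02 / 0.0002262 = 828.4 d
Total t = Σ t_i = 17343 days = 47.48 years.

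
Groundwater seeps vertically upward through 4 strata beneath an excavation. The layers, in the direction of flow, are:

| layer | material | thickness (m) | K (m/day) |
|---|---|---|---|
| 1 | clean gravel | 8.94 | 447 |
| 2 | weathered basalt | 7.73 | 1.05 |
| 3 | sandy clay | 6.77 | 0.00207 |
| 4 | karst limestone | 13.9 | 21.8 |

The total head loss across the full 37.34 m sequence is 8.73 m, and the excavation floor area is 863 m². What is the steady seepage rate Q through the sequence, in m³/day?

Flow is perpendicular to layering, so the layers act in series and the equivalent K is the thickness-weighted harmonic mean.
Total thickness L = 8.94 + 7.73 + 6.77 + 13.9 = 37.34 m.
Σ(b_i/K_i) = 8.94/447 + 7.73/1.05 + 6.77/0.00207 + 13.9/21.8 = 3279 d.
K_eq = L / Σ(b_i/K_i) = 37.34 / 3279 = 0.01139 m/day.
Q = K_eq · A · (Δh/L) = 0.01139 × 863 × (8.73/37.34) = 2.298 m³/day.

2.30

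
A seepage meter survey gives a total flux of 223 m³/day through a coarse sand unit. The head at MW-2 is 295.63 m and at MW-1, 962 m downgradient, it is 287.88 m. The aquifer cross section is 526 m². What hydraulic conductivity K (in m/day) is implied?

Hydraulic gradient i = (295.63 − 287.88) / 962 = 7.75 / 962 = 0.008056.
From Q = K·A·i, K = Q / (A·i) = 223 / (526.0 × 0.008056) = 52.63 m/day.

52.6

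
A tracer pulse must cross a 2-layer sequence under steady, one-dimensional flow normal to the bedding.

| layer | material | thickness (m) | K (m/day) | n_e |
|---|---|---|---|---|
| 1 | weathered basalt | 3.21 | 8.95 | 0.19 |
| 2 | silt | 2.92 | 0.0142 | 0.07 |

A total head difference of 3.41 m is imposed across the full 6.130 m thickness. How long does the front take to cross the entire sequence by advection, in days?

49.2

With flow normal to the layers, continuity requires the same specific discharge q through every layer.
Σ(b_i/K_i) = 3.21/8.95 + 2.92/0.0142 = 206.0 d.
q = Δh / Σ(b_i/K_i) = 3.41 / 206.0 = 0.01655 m/day.
In each layer the seepage velocity is v_i = q/n_i, so the layer transit time is t_i = b_i·n_i / q:
  layer 1 (weathered basalt): t_1 = 3.21 × 0.19 / 0.01655 = 36.84 d
  layer 2 (silt): t_2 = 2.92 × 0.07 / 0.01655 = 12.35 d
Total t = Σ t_i = 49.19 days.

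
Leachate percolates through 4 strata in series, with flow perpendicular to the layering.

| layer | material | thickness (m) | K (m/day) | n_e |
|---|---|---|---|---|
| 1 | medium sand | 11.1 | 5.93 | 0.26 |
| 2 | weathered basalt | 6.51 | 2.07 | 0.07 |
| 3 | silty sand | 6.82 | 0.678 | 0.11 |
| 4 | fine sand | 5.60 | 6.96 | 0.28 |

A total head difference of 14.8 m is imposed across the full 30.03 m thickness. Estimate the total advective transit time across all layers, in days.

6.07

With flow normal to the layers, continuity requires the same specific discharge q through every layer.
Σ(b_i/K_i) = 11.1/5.93 + 6.51/2.07 + 6.82/0.678 + 5.60/6.96 = 15.88 d.
q = Δh / Σ(b_i/K_i) = 14.8 / 15.88 = 0.9320 m/day.
In each layer the seepage velocity is v_i = q/n_i, so the layer transit time is t_i = b_i·n_i / q:
  layer 1 (medium sand): t_1 = 11.1 × 0.26 / 0.9320 = 3.097 d
  layer 2 (weathered basalt): t_2 = 6.51 × 0.07 / 0.9320 = 0.4890 d
  layer 3 (silty sand): t_3 = 6.82 × 0.11 / 0.9320 = 0.8050 d
  layer 4 (fine sand): t_4 = 5.60 × 0.28 / 0.9320 = 1.682 d
Total t = Σ t_i = 6.073 days.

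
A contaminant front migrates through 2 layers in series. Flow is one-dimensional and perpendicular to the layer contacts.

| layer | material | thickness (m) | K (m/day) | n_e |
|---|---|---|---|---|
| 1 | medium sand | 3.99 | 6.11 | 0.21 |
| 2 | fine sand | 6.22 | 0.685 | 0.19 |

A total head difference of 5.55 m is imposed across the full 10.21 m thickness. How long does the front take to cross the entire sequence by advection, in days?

With flow normal to the layers, continuity requires the same specific discharge q through every layer.
Σ(b_i/K_i) = 3.99/6.11 + 6.22/0.685 = 9.733 d.
q = Δh / Σ(b_i/K_i) = 5.55 / 9.733 = 0.5702 m/day.
In each layer the seepage velocity is v_i = q/n_i, so the layer transit time is t_i = b_i·n_i / q:
  layer 1 (medium sand): t_1 = 3.99 × 0.21 / 0.5702 = 1.469 d
  layer 2 (fine sand): t_2 = 6.22 × 0.19 / 0.5702 = 2.073 d
Total t = Σ t_i = 3.542 days.

3.54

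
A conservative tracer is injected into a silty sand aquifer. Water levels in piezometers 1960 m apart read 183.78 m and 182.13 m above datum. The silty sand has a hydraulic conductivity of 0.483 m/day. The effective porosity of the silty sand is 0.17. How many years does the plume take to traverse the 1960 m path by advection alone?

2240

Hydraulic gradient i = (183.78 − 182.13) / 1960 = 1.65 / 1960 = 0.0008418.
Darcy flux q = K · i = 0.4830 × 0.0008418 = 0.0004066 m/day.
Seepage velocity v = q / n_e = 0.0004066 / 0.17 = 0.002392 m/day.
Travel time t = L / v = 1960 / 0.002392 = 8.195e+05 days = 2244 years.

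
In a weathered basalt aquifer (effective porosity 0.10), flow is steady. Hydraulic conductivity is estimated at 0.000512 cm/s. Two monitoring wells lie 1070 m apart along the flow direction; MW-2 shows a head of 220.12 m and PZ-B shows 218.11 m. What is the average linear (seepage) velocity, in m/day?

0.00831

Convert K: 0.000512 cm/s × 864 = 0.4424 m/day.
Hydraulic gradient i = (220.12 − 218.11) / 1070 = 2.01 / 1070 = 0.001879.
Darcy flux q = K · i = 0.4424 × 0.001879 = 0.0008310 m/day.
Seepage velocity v = q / n_e = 0.0008310 / 0.10 = 0.008310 m/day.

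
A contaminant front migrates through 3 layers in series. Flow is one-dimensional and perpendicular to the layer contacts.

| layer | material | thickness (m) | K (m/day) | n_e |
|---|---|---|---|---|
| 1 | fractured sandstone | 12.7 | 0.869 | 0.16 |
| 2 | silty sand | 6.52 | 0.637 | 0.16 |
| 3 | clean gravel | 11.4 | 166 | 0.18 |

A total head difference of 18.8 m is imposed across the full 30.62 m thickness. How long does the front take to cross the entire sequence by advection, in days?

6.80

With flow normal to the layers, continuity requires the same specific discharge q through every layer.
Σ(b_i/K_i) = 12.7/0.869 + 6.52/0.637 + 11.4/166 = 24.92 d.
q = Δh / Σ(b_i/K_i) = 18.8 / 24.92 = 0.7545 m/day.
In each layer the seepage velocity is v_i = q/n_i, so the layer transit time is t_i = b_i·n_i / q:
  layer 1 (fractured sandstone): t_1 = 12.7 × 0.16 / 0.7545 = 2.693 d
  layer 2 (silty sand): t_2 = 6.52 × 0.16 / 0.7545 = 1.383 d
  layer 3 (clean gravel): t_3 = 11.4 × 0.18 / 0.7545 = 2.720 d
Total t = Σ t_i = 6.796 days.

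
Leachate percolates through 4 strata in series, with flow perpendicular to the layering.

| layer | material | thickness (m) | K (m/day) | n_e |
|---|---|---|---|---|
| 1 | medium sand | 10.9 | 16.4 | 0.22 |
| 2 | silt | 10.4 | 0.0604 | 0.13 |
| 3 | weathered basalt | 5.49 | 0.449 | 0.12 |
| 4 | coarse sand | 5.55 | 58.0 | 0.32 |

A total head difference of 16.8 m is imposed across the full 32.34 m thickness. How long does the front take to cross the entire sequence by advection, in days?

With flow normal to the layers, continuity requires the same specific discharge q through every layer.
Σ(b_i/K_i) = 10.9/16.4 + 10.4/0.0604 + 5.49/0.449 + 5.55/58.0 = 185.2 d.
q = Δh / Σ(b_i/K_i) = 16.8 / 185.2 = 0.09073 m/day.
In each layer the seepage velocity is v_i = q/n_i, so the layer transit time is t_i = b_i·n_i / q:
  layer 1 (medium sand): t_1 = 10.9 × 0.22 / 0.09073 = 26.43 d
  layer 2 (silt): t_2 = 10.4 × 0.13 / 0.09073 = 14.90 d
  layer 3 (weathered basalt): t_3 = 5.49 × 0.12 / 0.09073 = 7.261 d
  layer 4 (coarse sand): t_4 = 5.55 × 0.32 / 0.09073 = 19.58 d
Total t = Σ t_i = 68.17 days.

68.2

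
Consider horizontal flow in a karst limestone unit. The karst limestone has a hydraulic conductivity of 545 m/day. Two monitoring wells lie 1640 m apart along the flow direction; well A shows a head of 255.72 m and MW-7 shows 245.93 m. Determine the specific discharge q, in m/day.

Hydraulic gradient i = (255.72 − 245.93) / 1640 = 9.79 / 1640 = 0.005970.
Specific discharge q = K · i = 545.0 × 0.005970 = 3.253 m/day.

3.25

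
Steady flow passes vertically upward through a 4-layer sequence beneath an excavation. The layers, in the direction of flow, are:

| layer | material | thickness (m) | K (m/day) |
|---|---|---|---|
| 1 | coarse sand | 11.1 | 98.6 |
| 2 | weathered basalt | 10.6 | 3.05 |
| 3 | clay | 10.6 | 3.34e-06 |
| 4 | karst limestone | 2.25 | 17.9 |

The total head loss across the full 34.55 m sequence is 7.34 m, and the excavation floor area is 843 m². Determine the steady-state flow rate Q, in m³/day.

0.00195

Flow is perpendicular to layering, so the layers act in series and the equivalent K is the thickness-weighted harmonic mean.
Total thickness L = 11.1 + 10.6 + 10.6 + 2.25 = 34.55 m.
Σ(b_i/K_i) = 11.1/98.6 + 10.6/3.05 + 10.6/3.34e-06 + 2.25/17.9 = 3.174e+06 d.
K_eq = L / Σ(b_i/K_i) = 34.55 / 3.174e+06 = 1.089e-05 m/day.
Q = K_eq · A · (Δh/L) = 1.089e-05 × 843 × (7.34/34.55) = 0.001950 m³/day.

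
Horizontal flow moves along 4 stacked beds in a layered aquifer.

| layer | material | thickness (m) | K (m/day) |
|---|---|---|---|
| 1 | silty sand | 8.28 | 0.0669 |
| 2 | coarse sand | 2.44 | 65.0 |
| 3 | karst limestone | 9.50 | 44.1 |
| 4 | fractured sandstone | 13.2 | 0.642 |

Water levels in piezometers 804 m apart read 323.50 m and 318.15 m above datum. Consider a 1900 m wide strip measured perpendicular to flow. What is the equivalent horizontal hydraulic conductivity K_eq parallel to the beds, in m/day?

Flow is parallel to layering, so each bed carries its own Darcy discharge and the transmissivities add.
Σ(K_i·b_i) = 0.0669×8.28 + 65.0×2.44 + 44.1×9.50 + 0.642×13.2 = 586.6 m²/day.
Total thickness b = 33.42 m, so K_eq = Σ(K_i·b_i)/b = 17.55 m/day.

17.6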